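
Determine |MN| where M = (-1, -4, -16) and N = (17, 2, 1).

d = √[(x₂-x₁)² + (y₂-y₁)² + (z₂-z₁)²]
  = √[18² + 6² + 17²]
  = √[324 + 36 + 289]
  = √649
  ≈ 25.48

25.48


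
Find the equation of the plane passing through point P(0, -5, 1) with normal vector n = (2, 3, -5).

The plane through P with normal n = (a, b, c) satisfies n·(r - P) = 0,
i.e. ax + by + cz = a·x₀ + b·y₀ + c·z₀.
d = 2·0 + 3·(-5) + (-5)·1
  = 0 - 15 - 5
  = -20
Equation: 2x + 3y - 5z = -20

2x + 3y - 5z = -20


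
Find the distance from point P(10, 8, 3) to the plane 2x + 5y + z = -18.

distance = |a·x₀ + b·y₀ + c·z₀ - d| / √(a² + b² + c²)
  = |2·10 + 5·8 + 1·3 - (-18)| / √(2² + 5² + 1²)
  = |20 + 40 + 3 + 18| / √(4 + 25 + 1)
  = |81| / √30
  = 81 / 5.477
  ≈ 14.79

14.79


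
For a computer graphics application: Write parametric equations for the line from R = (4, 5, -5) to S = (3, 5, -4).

Direction vector d = S - R = (3 - 4, 5 - 5, -4 + 5) = (-1, 0, 1)
Parametric form r = R + t·d:
x = 4 - t, y = 5, z = -5 + t

x = 4 - t, y = 5, z = -5 + t


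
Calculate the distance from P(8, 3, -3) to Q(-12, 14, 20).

d = √[(x₂-x₁)² + (y₂-y₁)² + (z₂-z₁)²]
  = √[(-20)² + 11² + 23²]
  = √[400 + 121 + 529]
  = √1050
  ≈ 32.4

32.4


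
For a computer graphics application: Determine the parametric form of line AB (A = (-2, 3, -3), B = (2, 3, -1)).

Direction vector d = B - A = (2 + 2, 3 - 3, -1 + 3) = (4, 0, 2)
Parametric form r = A + t·d:
x = -2 + 4t, y = 3, z = -3 + 2t

x = -2 + 4t, y = 3, z = -3 + 2t


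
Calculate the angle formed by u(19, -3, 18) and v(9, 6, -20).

u·v = 19·9 + (-3)·6 + 18·(-20) = 171 - 18 - 360 = -207
|u| = √(19² + (-3)² + 18²) = √694 ≈ 26.34
|v| = √(9² + 6² + (-20)²) = √517 ≈ 22.74
cos θ = (u·v)/(|u||v|) = -207/(26.34·22.74) ≈ -0.3456
θ = arccos(-0.3456) ≈ 110.2°

110.2°


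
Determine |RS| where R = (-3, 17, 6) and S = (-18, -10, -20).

d = √[(x₂-x₁)² + (y₂-y₁)² + (z₂-z₁)²]
  = √[(-15)² + (-27)² + (-26)²]
  = √[225 + 729 + 676]
  = √1630
  ≈ 40.37

40.37


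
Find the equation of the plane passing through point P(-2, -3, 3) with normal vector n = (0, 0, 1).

The plane through P with normal n = (a, b, c) satisfies n·(r - P) = 0,
i.e. ax + by + cz = a·x₀ + b·y₀ + c·z₀.
d = 0·(-2) + 0·(-3) + 1·3
  = 0 + 0 + 3
  = 3
Equation: z = 3

z = 3


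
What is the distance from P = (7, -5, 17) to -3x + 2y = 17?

distance = |a·x₀ + b·y₀ + c·z₀ - d| / √(a² + b² + c²)
  = |(-3)·7 + 2·(-5) + 0·17 - 17| / √((-3)² + 2² + 0²)
  = |-21 - 10 + 0 - 17| / √(9 + 4 + 0)
  = |-48| / √13
  = 48 / 3.606
  ≈ 13.31

13.31


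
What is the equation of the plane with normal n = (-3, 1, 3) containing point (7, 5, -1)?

The plane through P with normal n = (a, b, c) satisfies n·(r - P) = 0,
i.e. ax + by + cz = a·x₀ + b·y₀ + c·z₀.
d = (-3)·7 + 1·5 + 3·(-1)
  = -21 + 5 - 3
  = -19
Equation: -3x + y + 3z = -19

-3x + y + 3z = -19


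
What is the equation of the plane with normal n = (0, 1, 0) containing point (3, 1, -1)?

The plane through P with normal n = (a, b, c) satisfies n·(r - P) = 0,
i.e. ax + by + cz = a·x₀ + b·y₀ + c·z₀.
d = 0·3 + 1·1 + 0·(-1)
  = 0 + 1 + 0
  = 1
Equation: y = 1

y = 1


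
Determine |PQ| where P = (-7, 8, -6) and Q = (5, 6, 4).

d = √[(x₂-x₁)² + (y₂-y₁)² + (z₂-z₁)²]
  = √[12² + (-2)² + 10²]
  = √[144 + 4 + 100]
  = √248
  ≈ 15.75

15.75


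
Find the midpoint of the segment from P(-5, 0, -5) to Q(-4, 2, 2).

M = ((x₁+x₂)/2, (y₁+y₂)/2, (z₁+z₂)/2)
  = ((-5 - 4)/2, (0 + 2)/2, (-5 + 2)/2)
  = (-9/2, 2/2, -3/2)
  = (-4.5, 1, -1.5)

(-4.5, 1, -1.5)


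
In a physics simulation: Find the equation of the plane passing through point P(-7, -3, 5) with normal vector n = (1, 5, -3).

The plane through P with normal n = (a, b, c) satisfies n·(r - P) = 0,
i.e. ax + by + cz = a·x₀ + b·y₀ + c·z₀.
d = 1·(-7) + 5·(-3) + (-3)·5
  = -7 - 15 - 15
  = -37
Equation: x + 5y - 3z = -37

x + 5y - 3z = -37


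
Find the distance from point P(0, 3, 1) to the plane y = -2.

distance = |a·x₀ + b·y₀ + c·z₀ - d| / √(a² + b² + c²)
  = |0·0 + 1·3 + 0·1 - (-2)| / √(0² + 1² + 0²)
  = |0 + 3 + 0 + 2| / √(0 + 1 + 0)
  = |5| / √1
  = 5 / 1
  ≈ 5

5


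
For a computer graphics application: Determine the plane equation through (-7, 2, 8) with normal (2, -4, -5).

The plane through P with normal n = (a, b, c) satisfies n·(r - P) = 0,
i.e. ax + by + cz = a·x₀ + b·y₀ + c·z₀.
d = 2·(-7) + (-4)·2 + (-5)·8
  = -14 - 8 - 40
  = -62
Equation: 2x - 4y - 5z = -62

2x - 4y - 5z = -62


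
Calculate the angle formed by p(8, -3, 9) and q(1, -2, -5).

p·q = 8·1 + (-3)·(-2) + 9·(-5) = 8 + 6 - 45 = -31
|p| = √(8² + (-3)² + 9²) = √154 ≈ 12.41
|q| = √(1² + (-2)² + (-5)²) = √30 ≈ 5.477
cos θ = (p·q)/(|p||q|) = -31/(12.41·5.477) ≈ -0.4561
θ = arccos(-0.4561) ≈ 117.1°

117.1°


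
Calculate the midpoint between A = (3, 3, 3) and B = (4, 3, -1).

M = ((x₁+x₂)/2, (y₁+y₂)/2, (z₁+z₂)/2)
  = ((3 + 4)/2, (3 + 3)/2, (3 - 1)/2)
  = (7/2, 6/2, 2/2)
  = (3.5, 3, 1)

(3.5, 3, 1)


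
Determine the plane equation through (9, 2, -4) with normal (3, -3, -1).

The plane through P with normal n = (a, b, c) satisfies n·(r - P) = 0,
i.e. ax + by + cz = a·x₀ + b·y₀ + c·z₀.
d = 3·9 + (-3)·2 + (-1)·(-4)
  = 27 - 6 + 4
  = 25
Equation: 3x - 3y - z = 25

3x - 3y - z = 25


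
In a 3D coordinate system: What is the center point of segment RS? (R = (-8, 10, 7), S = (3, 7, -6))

M = ((x₁+x₂)/2, (y₁+y₂)/2, (z₁+z₂)/2)
  = ((-8 + 3)/2, (10 + 7)/2, (7 - 6)/2)
  = (-5/2, 17/2, 1/2)
  = (-2.5, 8.5, 0.5)

(-2.5, 8.5, 0.5)


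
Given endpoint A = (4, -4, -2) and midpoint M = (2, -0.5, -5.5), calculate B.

B = 2M - A
  = (2·2 - 4, 2·(-0.5) - (-4), 2·(-5.5) - (-2))
  = (4 - 4, -1 + 4, -11 + 2)
  = (0, 3, -9)

(0, 3, -9)


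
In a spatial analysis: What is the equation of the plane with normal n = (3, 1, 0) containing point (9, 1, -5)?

The plane through P with normal n = (a, b, c) satisfies n·(r - P) = 0,
i.e. ax + by + cz = a·x₀ + b·y₀ + c·z₀.
d = 3·9 + 1·1 + 0·(-5)
  = 27 + 1 + 0
  = 28
Equation: 3x + y = 28

3x + y = 28


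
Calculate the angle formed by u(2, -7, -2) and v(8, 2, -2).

u·v = 2·8 + (-7)·2 + (-2)·(-2) = 16 - 14 + 4 = 6
|u| = √(2² + (-7)² + (-2)²) = √57 ≈ 7.55
|v| = √(8² + 2² + (-2)²) = √72 ≈ 8.485
cos θ = (u·v)/(|u||v|) = 6/(7.55·8.485) ≈ 0.09366
θ = arccos(0.09366) ≈ 84.63°

84.63°


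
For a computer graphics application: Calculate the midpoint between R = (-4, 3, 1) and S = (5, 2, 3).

M = ((x₁+x₂)/2, (y₁+y₂)/2, (z₁+z₂)/2)
  = ((-4 + 5)/2, (3 + 2)/2, (1 + 3)/2)
  = (1/2, 5/2, 4/2)
  = (0.5, 2.5, 2)

(0.5, 2.5, 2)


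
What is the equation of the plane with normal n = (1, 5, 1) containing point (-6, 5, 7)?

The plane through P with normal n = (a, b, c) satisfies n·(r - P) = 0,
i.e. ax + by + cz = a·x₀ + b·y₀ + c·z₀.
d = 1·(-6) + 5·5 + 1·7
  = -6 + 25 + 7
  = 26
Equation: x + 5y + z = 26

x + 5y + z = 26


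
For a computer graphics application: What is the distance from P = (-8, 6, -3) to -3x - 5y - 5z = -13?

distance = |a·x₀ + b·y₀ + c·z₀ - d| / √(a² + b² + c²)
  = |(-3)·(-8) + (-5)·6 + (-5)·(-3) - (-13)| / √((-3)² + (-5)² + (-5)²)
  = |24 - 30 + 15 + 13| / √(9 + 25 + 25)
  = |22| / √59
  = 22 / 7.681
  ≈ 2.864

2.864


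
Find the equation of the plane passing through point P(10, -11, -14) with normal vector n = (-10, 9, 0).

The plane through P with normal n = (a, b, c) satisfies n·(r - P) = 0,
i.e. ax + by + cz = a·x₀ + b·y₀ + c·z₀.
d = (-10)·10 + 9·(-11) + 0·(-14)
  = -100 - 99 + 0
  = -199
Equation: -10x + 9y = -199

-10x + 9y = -199


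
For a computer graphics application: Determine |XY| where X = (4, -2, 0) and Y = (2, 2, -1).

d = √[(x₂-x₁)² + (y₂-y₁)² + (z₂-z₁)²]
  = √[(-2)² + 4² + (-1)²]
  = √[4 + 16 + 1]
  = √21
  ≈ 4.583

4.583


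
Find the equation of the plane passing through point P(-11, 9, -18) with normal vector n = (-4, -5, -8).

The plane through P with normal n = (a, b, c) satisfies n·(r - P) = 0,
i.e. ax + by + cz = a·x₀ + b·y₀ + c·z₀.
d = (-4)·(-11) + (-5)·9 + (-8)·(-18)
  = 44 - 45 + 144
  = 143
Equation: -4x - 5y - 8z = 143

-4x - 5y - 8z = 143


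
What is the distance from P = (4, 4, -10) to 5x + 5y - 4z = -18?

distance = |a·x₀ + b·y₀ + c·z₀ - d| / √(a² + b² + c²)
  = |5·4 + 5·4 + (-4)·(-10) - (-18)| / √(5² + 5² + (-4)²)
  = |20 + 20 + 40 + 18| / √(25 + 25 + 16)
  = |98| / √66
  = 98 / 8.124
  ≈ 12.06

12.06


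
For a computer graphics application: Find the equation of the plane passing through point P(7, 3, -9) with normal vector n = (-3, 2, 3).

The plane through P with normal n = (a, b, c) satisfies n·(r - P) = 0,
i.e. ax + by + cz = a·x₀ + b·y₀ + c·z₀.
d = (-3)·7 + 2·3 + 3·(-9)
  = -21 + 6 - 27
  = -42
Equation: -3x + 2y + 3z = -42

-3x + 2y + 3z = -42


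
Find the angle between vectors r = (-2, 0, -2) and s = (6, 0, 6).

r·s = (-2)·6 + 0·0 + (-2)·6 = -12 + 0 - 12 = -24
|r| = √((-2)² + 0² + (-2)²) = √8 ≈ 2.828
|s| = √(6² + 0² + 6²) = √72 ≈ 8.485
cos θ = (r·s)/(|r||s|) = -24/(2.828·8.485) ≈ -1
θ = arccos(-1) ≈ 180°

180°


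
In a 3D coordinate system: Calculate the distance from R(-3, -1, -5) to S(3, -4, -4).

d = √[(x₂-x₁)² + (y₂-y₁)² + (z₂-z₁)²]
  = √[6² + (-3)² + 1²]
  = √[36 + 9 + 1]
  = √46
  ≈ 6.782

6.782


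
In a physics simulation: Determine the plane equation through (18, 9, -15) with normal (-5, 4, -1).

The plane through P with normal n = (a, b, c) satisfies n·(r - P) = 0,
i.e. ax + by + cz = a·x₀ + b·y₀ + c·z₀.
d = (-5)·18 + 4·9 + (-1)·(-15)
  = -90 + 36 + 15
  = -39
Equation: -5x + 4y - z = -39

-5x + 4y - z = -39


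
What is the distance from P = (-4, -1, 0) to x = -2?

distance = |a·x₀ + b·y₀ + c·z₀ - d| / √(a² + b² + c²)
  = |1·(-4) + 0·(-1) + 0·0 - (-2)| / √(1² + 0² + 0²)
  = |-4 + 0 + 0 + 2| / √(1 + 0 + 0)
  = |-2| / √1
  = 2 / 1
  ≈ 2

2


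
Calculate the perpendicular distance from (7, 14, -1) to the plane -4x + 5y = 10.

distance = |a·x₀ + b·y₀ + c·z₀ - d| / √(a² + b² + c²)
  = |(-4)·7 + 5·14 + 0·(-1) - 10| / √((-4)² + 5² + 0²)
  = |-28 + 70 + 0 - 10| / √(16 + 25 + 0)
  = |32| / √41
  = 32 / 6.403
  ≈ 4.998

4.998


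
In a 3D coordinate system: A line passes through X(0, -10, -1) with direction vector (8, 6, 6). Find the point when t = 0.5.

P(t) = X + t·d
  = (0 + 8·0.5, -10 + 6·0.5, -1 + 6·0.5)
  = (0 + 4, -10 + 3, -1 + 3)
  = (4, -7, 2)

(4, -7, 2)


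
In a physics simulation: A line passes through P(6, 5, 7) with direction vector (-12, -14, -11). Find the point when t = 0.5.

P(t) = P + t·d
  = (6 + (-12)·0.5, 5 + (-14)·0.5, 7 + (-11)·0.5)
  = (6 - 6, 5 - 7, 7 - 5.5)
  = (0, -2, 1.5)

(0, -2, 1.5)


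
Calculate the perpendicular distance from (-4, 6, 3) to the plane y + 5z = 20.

distance = |a·x₀ + b·y₀ + c·z₀ - d| / √(a² + b² + c²)
  = |0·(-4) + 1·6 + 5·3 - 20| / √(0² + 1² + 5²)
  = |0 + 6 + 15 - 20| / √(0 + 1 + 25)
  = |1| / √26
  = 1 / 5.099
  ≈ 0.1961

0.1961


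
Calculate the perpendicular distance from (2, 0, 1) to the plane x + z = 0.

distance = |a·x₀ + b·y₀ + c·z₀ - d| / √(a² + b² + c²)
  = |1·2 + 0·0 + 1·1 - 0| / √(1² + 0² + 1²)
  = |2 + 0 + 1 + 0| / √(1 + 0 + 1)
  = |3| / √2
  = 3 / 1.414
  ≈ 2.121

2.121


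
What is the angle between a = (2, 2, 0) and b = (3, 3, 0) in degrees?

a·b = 2·3 + 2·3 + 0·0 = 6 + 6 + 0 = 12
|a| = √(2² + 2² + 0²) = √8 ≈ 2.828
|b| = √(3² + 3² + 0²) = √18 ≈ 4.243
cos θ = (a·b)/(|a||b|) = 12/(2.828·4.243) ≈ 1
θ = arccos(1) ≈ 0°

0°


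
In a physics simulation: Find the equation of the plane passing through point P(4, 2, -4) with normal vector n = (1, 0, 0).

The plane through P with normal n = (a, b, c) satisfies n·(r - P) = 0,
i.e. ax + by + cz = a·x₀ + b·y₀ + c·z₀.
d = 1·4 + 0·2 + 0·(-4)
  = 4 + 0 + 0
  = 4
Equation: x = 4

x = 4


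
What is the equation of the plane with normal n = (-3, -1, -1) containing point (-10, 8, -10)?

The plane through P with normal n = (a, b, c) satisfies n·(r - P) = 0,
i.e. ax + by + cz = a·x₀ + b·y₀ + c·z₀.
d = (-3)·(-10) + (-1)·8 + (-1)·(-10)
  = 30 - 8 + 10
  = 32
Equation: -3x - y - z = 32

-3x - y - z = 32


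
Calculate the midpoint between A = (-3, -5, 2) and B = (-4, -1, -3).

M = ((x₁+x₂)/2, (y₁+y₂)/2, (z₁+z₂)/2)
  = ((-3 - 4)/2, (-5 - 1)/2, (2 - 3)/2)
  = (-7/2, -6/2, -1/2)
  = (-3.5, -3, -0.5)

(-3.5, -3, -0.5)


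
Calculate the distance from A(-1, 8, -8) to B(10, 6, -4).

d = √[(x₂-x₁)² + (y₂-y₁)² + (z₂-z₁)²]
  = √[11² + (-2)² + 4²]
  = √[121 + 4 + 16]
  = √141
  ≈ 11.87

11.87


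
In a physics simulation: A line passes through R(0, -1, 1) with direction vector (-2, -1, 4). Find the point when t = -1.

P(t) = R + t·d
  = (0 + (-2)·(-1), -1 + (-1)·(-1), 1 + 4·(-1))
  = (0 + 2, -1 + 1, 1 - 4)
  = (2, 0, -3)

(2, 0, -3)


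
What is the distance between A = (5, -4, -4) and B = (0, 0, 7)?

d = √[(x₂-x₁)² + (y₂-y₁)² + (z₂-z₁)²]
  = √[(-5)² + 4² + 11²]
  = √[25 + 16 + 121]
  = √162
  ≈ 12.73

12.73


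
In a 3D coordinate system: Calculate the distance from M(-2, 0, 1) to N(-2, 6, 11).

d = √[(x₂-x₁)² + (y₂-y₁)² + (z₂-z₁)²]
  = √[0² + 6² + 10²]
  = √[0 + 36 + 100]
  = √136
  ≈ 11.66

11.66


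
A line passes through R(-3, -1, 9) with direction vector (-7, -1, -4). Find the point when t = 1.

P(t) = R + t·d
  = (-3 + (-7)·1, -1 + (-1)·1, 9 + (-4)·1)
  = (-3 - 7, -1 - 1, 9 - 4)
  = (-10, -2, 5)

(-10, -2, 5)


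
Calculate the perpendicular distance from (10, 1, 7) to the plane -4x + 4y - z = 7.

distance = |a·x₀ + b·y₀ + c·z₀ - d| / √(a² + b² + c²)
  = |(-4)·10 + 4·1 + (-1)·7 - 7| / √((-4)² + 4² + (-1)²)
  = |-40 + 4 - 7 - 7| / √(16 + 16 + 1)
  = |-50| / √33
  = 50 / 5.745
  ≈ 8.704

8.704


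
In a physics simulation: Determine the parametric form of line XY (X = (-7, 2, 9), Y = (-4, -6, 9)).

Direction vector d = Y - X = (-4 + 7, -6 - 2, 9 - 9) = (3, -8, 0)
Parametric form r = X + t·d:
x = -7 + 3t, y = 2 - 8t, z = 9

x = -7 + 3t, y = 2 - 8t, z = 9


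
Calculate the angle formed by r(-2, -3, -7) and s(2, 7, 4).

r·s = (-2)·2 + (-3)·7 + (-7)·4 = -4 - 21 - 28 = -53
|r| = √((-2)² + (-3)² + (-7)²) = √62 ≈ 7.874
|s| = √(2² + 7² + 4²) = √69 ≈ 8.307
cos θ = (r·s)/(|r||s|) = -53/(7.874·8.307) ≈ -0.8103
θ = arccos(-0.8103) ≈ 144.1°

144.1°


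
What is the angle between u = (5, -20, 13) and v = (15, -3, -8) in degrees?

u·v = 5·15 + (-20)·(-3) + 13·(-8) = 75 + 60 - 104 = 31
|u| = √(5² + (-20)² + 13²) = √594 ≈ 24.37
|v| = √(15² + (-3)² + (-8)²) = √298 ≈ 17.26
cos θ = (u·v)/(|u||v|) = 31/(24.37·17.26) ≈ 0.07368
θ = arccos(0.07368) ≈ 85.77°

85.77°


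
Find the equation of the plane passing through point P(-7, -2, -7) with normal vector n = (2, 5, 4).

The plane through P with normal n = (a, b, c) satisfies n·(r - P) = 0,
i.e. ax + by + cz = a·x₀ + b·y₀ + c·z₀.
d = 2·(-7) + 5·(-2) + 4·(-7)
  = -14 - 10 - 28
  = -52
Equation: 2x + 5y + 4z = -52

2x + 5y + 4z = -52


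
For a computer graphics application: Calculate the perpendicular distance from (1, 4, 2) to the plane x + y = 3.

distance = |a·x₀ + b·y₀ + c·z₀ - d| / √(a² + b² + c²)
  = |1·1 + 1·4 + 0·2 - 3| / √(1² + 1² + 0²)
  = |1 + 4 + 0 - 3| / √(1 + 1 + 0)
  = |2| / √2
  = 2 / 1.414
  ≈ 1.414

1.414


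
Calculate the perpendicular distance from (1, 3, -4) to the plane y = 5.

distance = |a·x₀ + b·y₀ + c·z₀ - d| / √(a² + b² + c²)
  = |0·1 + 1·3 + 0·(-4) - 5| / √(0² + 1² + 0²)
  = |0 + 3 + 0 - 5| / √(0 + 1 + 0)
  = |-2| / √1
  = 2 / 1
  ≈ 2

2


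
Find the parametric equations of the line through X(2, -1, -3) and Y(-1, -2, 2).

Direction vector d = Y - X = (-1 - 2, -2 + 1, 2 + 3) = (-3, -1, 5)
Parametric form r = X + t·d:
x = 2 - 3t, y = -1 - t, z = -3 + 5t

x = 2 - 3t, y = -1 - t, z = -3 + 5t


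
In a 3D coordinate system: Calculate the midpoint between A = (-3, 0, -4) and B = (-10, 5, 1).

M = ((x₁+x₂)/2, (y₁+y₂)/2, (z₁+z₂)/2)
  = ((-3 - 10)/2, (0 + 5)/2, (-4 + 1)/2)
  = (-13/2, 5/2, -3/2)
  = (-6.5, 2.5, -1.5)

(-6.5, 2.5, -1.5)


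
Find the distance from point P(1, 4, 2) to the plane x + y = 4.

distance = |a·x₀ + b·y₀ + c·z₀ - d| / √(a² + b² + c²)
  = |1·1 + 1·4 + 0·2 - 4| / √(1² + 1² + 0²)
  = |1 + 4 + 0 - 4| / √(1 + 1 + 0)
  = |1| / √2
  = 1 / 1.414
  ≈ 0.7071

0.7071


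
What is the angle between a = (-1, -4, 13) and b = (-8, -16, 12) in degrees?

a·b = (-1)·(-8) + (-4)·(-16) + 13·12 = 8 + 64 + 156 = 228
|a| = √((-1)² + (-4)² + 13²) = √186 ≈ 13.64
|b| = √((-8)² + (-16)² + 12²) = √464 ≈ 21.54
cos θ = (a·b)/(|a||b|) = 228/(13.64·21.54) ≈ 0.7761
θ = arccos(0.7761) ≈ 39.09°

39.09°


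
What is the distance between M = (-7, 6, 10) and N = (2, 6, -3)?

d = √[(x₂-x₁)² + (y₂-y₁)² + (z₂-z₁)²]
  = √[9² + 0² + (-13)²]
  = √[81 + 0 + 169]
  = √250
  ≈ 15.81

15.81


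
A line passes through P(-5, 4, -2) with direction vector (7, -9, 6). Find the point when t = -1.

P(t) = P + t·d
  = (-5 + 7·(-1), 4 + (-9)·(-1), -2 + 6·(-1))
  = (-5 - 7, 4 + 9, -2 - 6)
  = (-12, 13, -8)

(-12, 13, -8)


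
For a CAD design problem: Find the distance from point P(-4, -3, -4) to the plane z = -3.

distance = |a·x₀ + b·y₀ + c·z₀ - d| / √(a² + b² + c²)
  = |0·(-4) + 0·(-3) + 1·(-4) - (-3)| / √(0² + 0² + 1²)
  = |0 + 0 - 4 + 3| / √(0 + 0 + 1)
  = |-1| / √1
  = 1 / 1
  ≈ 1

1


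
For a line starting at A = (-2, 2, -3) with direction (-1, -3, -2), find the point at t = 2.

P(t) = A + t·d
  = (-2 + (-1)·2, 2 + (-3)·2, -3 + (-2)·2)
  = (-2 - 2, 2 - 6, -3 - 4)
  = (-4, -4, -7)

(-4, -4, -7)


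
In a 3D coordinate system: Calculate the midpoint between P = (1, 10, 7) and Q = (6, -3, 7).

M = ((x₁+x₂)/2, (y₁+y₂)/2, (z₁+z₂)/2)
  = ((1 + 6)/2, (10 - 3)/2, (7 + 7)/2)
  = (7/2, 7/2, 14/2)
  = (3.5, 3.5, 7)

(3.5, 3.5, 7)


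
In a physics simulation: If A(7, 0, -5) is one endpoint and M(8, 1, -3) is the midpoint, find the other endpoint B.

B = 2M - A
  = (2·8 - 7, 2·1 - 0, 2·(-3) - (-5))
  = (16 - 7, 2 + 0, -6 + 5)
  = (9, 2, -1)

(9, 2, -1)


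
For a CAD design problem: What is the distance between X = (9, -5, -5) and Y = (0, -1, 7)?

d = √[(x₂-x₁)² + (y₂-y₁)² + (z₂-z₁)²]
  = √[(-9)² + 4² + 12²]
  = √[81 + 16 + 144]
  = √241
  ≈ 15.52

15.52


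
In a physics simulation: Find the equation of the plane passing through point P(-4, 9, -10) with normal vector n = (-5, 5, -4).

The plane through P with normal n = (a, b, c) satisfies n·(r - P) = 0,
i.e. ax + by + cz = a·x₀ + b·y₀ + c·z₀.
d = (-5)·(-4) + 5·9 + (-4)·(-10)
  = 20 + 45 + 40
  = 105
Equation: -5x + 5y - 4z = 105

-5x + 5y - 4z = 105


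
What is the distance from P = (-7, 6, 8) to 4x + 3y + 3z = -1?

distance = |a·x₀ + b·y₀ + c·z₀ - d| / √(a² + b² + c²)
  = |4·(-7) + 3·6 + 3·8 - (-1)| / √(4² + 3² + 3²)
  = |-28 + 18 + 24 + 1| / √(16 + 9 + 9)
  = |15| / √34
  = 15 / 5.831
  ≈ 2.572

2.572


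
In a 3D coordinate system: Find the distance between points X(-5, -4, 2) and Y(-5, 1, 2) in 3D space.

d = √[(x₂-x₁)² + (y₂-y₁)² + (z₂-z₁)²]
  = √[0² + 5² + 0²]
  = √[0 + 25 + 0]
  = √25
  ≈ 5

5


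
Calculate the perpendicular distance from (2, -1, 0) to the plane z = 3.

distance = |a·x₀ + b·y₀ + c·z₀ - d| / √(a² + b² + c²)
  = |0·2 + 0·(-1) + 1·0 - 3| / √(0² + 0² + 1²)
  = |0 + 0 + 0 - 3| / √(0 + 0 + 1)
  = |-3| / √1
  = 3 / 1
  ≈ 3

3


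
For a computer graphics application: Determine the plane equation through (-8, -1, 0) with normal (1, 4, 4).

The plane through P with normal n = (a, b, c) satisfies n·(r - P) = 0,
i.e. ax + by + cz = a·x₀ + b·y₀ + c·z₀.
d = 1·(-8) + 4·(-1) + 4·0
  = -8 - 4 + 0
  = -12
Equation: x + 4y + 4z = -12

x + 4y + 4z = -12


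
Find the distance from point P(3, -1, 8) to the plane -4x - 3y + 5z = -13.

distance = |a·x₀ + b·y₀ + c·z₀ - d| / √(a² + b² + c²)
  = |(-4)·3 + (-3)·(-1) + 5·8 - (-13)| / √((-4)² + (-3)² + 5²)
  = |-12 + 3 + 40 + 13| / √(16 + 9 + 25)
  = |44| / √50
  = 44 / 7.071
  ≈ 6.223

6.223


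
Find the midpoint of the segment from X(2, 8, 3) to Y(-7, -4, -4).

M = ((x₁+x₂)/2, (y₁+y₂)/2, (z₁+z₂)/2)
  = ((2 - 7)/2, (8 - 4)/2, (3 - 4)/2)
  = (-5/2, 4/2, -1/2)
  = (-2.5, 2, -0.5)

(-2.5, 2, -0.5)


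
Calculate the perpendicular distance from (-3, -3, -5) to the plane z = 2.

distance = |a·x₀ + b·y₀ + c·z₀ - d| / √(a² + b² + c²)
  = |0·(-3) + 0·(-3) + 1·(-5) - 2| / √(0² + 0² + 1²)
  = |0 + 0 - 5 - 2| / √(0 + 0 + 1)
  = |-7| / √1
  = 7 / 1
  ≈ 7

7


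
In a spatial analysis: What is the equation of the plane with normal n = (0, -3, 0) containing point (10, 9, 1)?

The plane through P with normal n = (a, b, c) satisfies n·(r - P) = 0,
i.e. ax + by + cz = a·x₀ + b·y₀ + c·z₀.
d = 0·10 + (-3)·9 + 0·1
  = 0 - 27 + 0
  = -27
Equation: -3y = -27

-3y = -27


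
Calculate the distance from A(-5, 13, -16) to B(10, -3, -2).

d = √[(x₂-x₁)² + (y₂-y₁)² + (z₂-z₁)²]
  = √[15² + (-16)² + 14²]
  = √[225 + 256 + 196]
  = √677
  ≈ 26.02

26.02


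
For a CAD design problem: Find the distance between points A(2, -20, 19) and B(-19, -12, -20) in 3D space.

d = √[(x₂-x₁)² + (y₂-y₁)² + (z₂-z₁)²]
  = √[(-21)² + 8² + (-39)²]
  = √[441 + 64 + 1521]
  = √2026
  ≈ 45.01

45.01


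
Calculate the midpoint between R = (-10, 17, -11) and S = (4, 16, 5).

M = ((x₁+x₂)/2, (y₁+y₂)/2, (z₁+z₂)/2)
  = ((-10 + 4)/2, (17 + 16)/2, (-11 + 5)/2)
  = (-6/2, 33/2, -6/2)
  = (-3, 16.5, -3)

(-3, 16.5, -3)


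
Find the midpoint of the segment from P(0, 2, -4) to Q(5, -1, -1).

M = ((x₁+x₂)/2, (y₁+y₂)/2, (z₁+z₂)/2)
  = ((0 + 5)/2, (2 - 1)/2, (-4 - 1)/2)
  = (5/2, 1/2, -5/2)
  = (2.5, 0.5, -2.5)

(2.5, 0.5, -2.5)


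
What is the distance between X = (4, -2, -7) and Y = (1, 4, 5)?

d = √[(x₂-x₁)² + (y₂-y₁)² + (z₂-z₁)²]
  = √[(-3)² + 6² + 12²]
  = √[9 + 36 + 144]
  = √189
  ≈ 13.75

13.75


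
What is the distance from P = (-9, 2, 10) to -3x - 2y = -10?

distance = |a·x₀ + b·y₀ + c·z₀ - d| / √(a² + b² + c²)
  = |(-3)·(-9) + (-2)·2 + 0·10 - (-10)| / √((-3)² + (-2)² + 0²)
  = |27 - 4 + 0 + 10| / √(9 + 4 + 0)
  = |33| / √13
  = 33 / 3.606
  ≈ 9.153

9.153


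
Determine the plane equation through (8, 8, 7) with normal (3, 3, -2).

The plane through P with normal n = (a, b, c) satisfies n·(r - P) = 0,
i.e. ax + by + cz = a·x₀ + b·y₀ + c·z₀.
d = 3·8 + 3·8 + (-2)·7
  = 24 + 24 - 14
  = 34
Equation: 3x + 3y - 2z = 34

3x + 3y - 2z = 34


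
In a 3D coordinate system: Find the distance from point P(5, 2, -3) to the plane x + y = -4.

distance = |a·x₀ + b·y₀ + c·z₀ - d| / √(a² + b² + c²)
  = |1·5 + 1·2 + 0·(-3) - (-4)| / √(1² + 1² + 0²)
  = |5 + 2 + 0 + 4| / √(1 + 1 + 0)
  = |11| / √2
  = 11 / 1.414
  ≈ 7.778

7.778


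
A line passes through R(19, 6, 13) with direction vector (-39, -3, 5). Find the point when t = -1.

P(t) = R + t·d
  = (19 + (-39)·(-1), 6 + (-3)·(-1), 13 + 5·(-1))
  = (19 + 39, 6 + 3, 13 - 5)
  = (58, 9, 8)

(58, 9, 8)


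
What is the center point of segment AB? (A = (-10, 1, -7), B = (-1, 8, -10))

M = ((x₁+x₂)/2, (y₁+y₂)/2, (z₁+z₂)/2)
  = ((-10 - 1)/2, (1 + 8)/2, (-7 - 10)/2)
  = (-11/2, 9/2, -17/2)
  = (-5.5, 4.5, -8.5)

(-5.5, 4.5, -8.5)


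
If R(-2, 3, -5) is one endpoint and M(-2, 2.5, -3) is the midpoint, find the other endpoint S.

S = 2M - R
  = (2·(-2) - (-2), 2·2.5 - 3, 2·(-3) - (-5))
  = (-4 + 2, 5 - 3, -6 + 5)
  = (-2, 2, -1)

(-2, 2, -1)


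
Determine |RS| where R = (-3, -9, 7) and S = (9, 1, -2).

d = √[(x₂-x₁)² + (y₂-y₁)² + (z₂-z₁)²]
  = √[12² + 10² + (-9)²]
  = √[144 + 100 + 81]
  = √325
  ≈ 18.03

18.03


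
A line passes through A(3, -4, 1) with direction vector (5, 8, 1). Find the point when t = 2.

P(t) = A + t·d
  = (3 + 5·2, -4 + 8·2, 1 + 1·2)
  = (3 + 10, -4 + 16, 1 + 2)
  = (13, 12, 3)

(13, 12, 3)


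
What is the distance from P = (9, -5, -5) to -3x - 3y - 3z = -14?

distance = |a·x₀ + b·y₀ + c·z₀ - d| / √(a² + b² + c²)
  = |(-3)·9 + (-3)·(-5) + (-3)·(-5) - (-14)| / √((-3)² + (-3)² + (-3)²)
  = |-27 + 15 + 15 + 14| / √(9 + 9 + 9)
  = |17| / √27
  = 17 / 5.196
  ≈ 3.272

3.272


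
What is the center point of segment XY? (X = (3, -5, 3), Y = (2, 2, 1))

M = ((x₁+x₂)/2, (y₁+y₂)/2, (z₁+z₂)/2)
  = ((3 + 2)/2, (-5 + 2)/2, (3 + 1)/2)
  = (5/2, -3/2, 4/2)
  = (2.5, -1.5, 2)

(2.5, -1.5, 2)


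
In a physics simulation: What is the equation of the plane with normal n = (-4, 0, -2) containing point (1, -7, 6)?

The plane through P with normal n = (a, b, c) satisfies n·(r - P) = 0,
i.e. ax + by + cz = a·x₀ + b·y₀ + c·z₀.
d = (-4)·1 + 0·(-7) + (-2)·6
  = -4 + 0 - 12
  = -16
Equation: -4x - 2z = -16

-4x - 2z = -16


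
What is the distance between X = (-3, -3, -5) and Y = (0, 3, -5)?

d = √[(x₂-x₁)² + (y₂-y₁)² + (z₂-z₁)²]
  = √[3² + 6² + 0²]
  = √[9 + 36 + 0]
  = √45
  ≈ 6.708

6.708


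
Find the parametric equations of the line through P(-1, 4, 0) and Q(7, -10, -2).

Direction vector d = Q - P = (7 + 1, -10 - 4, -2 + 0) = (8, -14, -2)
Parametric form r = P + t·d:
x = -1 + 8t, y = 4 - 14t, z = 0 - 2t

x = -1 + 8t, y = 4 - 14t, z = 0 - 2t


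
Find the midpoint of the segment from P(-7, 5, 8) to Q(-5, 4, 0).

M = ((x₁+x₂)/2, (y₁+y₂)/2, (z₁+z₂)/2)
  = ((-7 - 5)/2, (5 + 4)/2, (8 + 0)/2)
  = (-12/2, 9/2, 8/2)
  = (-6, 4.5, 4)

(-6, 4.5, 4)


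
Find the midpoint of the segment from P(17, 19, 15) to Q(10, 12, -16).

M = ((x₁+x₂)/2, (y₁+y₂)/2, (z₁+z₂)/2)
  = ((17 + 10)/2, (19 + 12)/2, (15 - 16)/2)
  = (27/2, 31/2, -1/2)
  = (13.5, 15.5, -0.5)

(13.5, 15.5, -0.5)


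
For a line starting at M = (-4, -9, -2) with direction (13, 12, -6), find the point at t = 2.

P(t) = M + t·d
  = (-4 + 13·2, -9 + 12·2, -2 + (-6)·2)
  = (-4 + 26, -9 + 24, -2 - 12)
  = (22, 15, -14)

(22, 15, -14)


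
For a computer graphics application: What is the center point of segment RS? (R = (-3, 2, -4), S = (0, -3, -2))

M = ((x₁+x₂)/2, (y₁+y₂)/2, (z₁+z₂)/2)
  = ((-3 + 0)/2, (2 - 3)/2, (-4 - 2)/2)
  = (-3/2, -1/2, -6/2)
  = (-1.5, -0.5, -3)

(-1.5, -0.5, -3)


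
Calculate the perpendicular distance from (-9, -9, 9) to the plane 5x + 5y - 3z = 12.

distance = |a·x₀ + b·y₀ + c·z₀ - d| / √(a² + b² + c²)
  = |5·(-9) + 5·(-9) + (-3)·9 - 12| / √(5² + 5² + (-3)²)
  = |-45 - 45 - 27 - 12| / √(25 + 25 + 9)
  = |-129| / √59
  = 129 / 7.681
  ≈ 16.79

16.79


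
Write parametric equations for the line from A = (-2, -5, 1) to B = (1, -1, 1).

Direction vector d = B - A = (1 + 2, -1 + 5, 1 - 1) = (3, 4, 0)
Parametric form r = A + t·d:
x = -2 + 3t, y = -5 + 4t, z = 1

x = -2 + 3t, y = -5 + 4t, z = 1


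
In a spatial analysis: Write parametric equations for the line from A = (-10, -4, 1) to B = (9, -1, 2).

Direction vector d = B - A = (9 + 10, -1 + 4, 2 - 1) = (19, 3, 1)
Parametric form r = A + t·d:
x = -10 + 19t, y = -4 + 3t, z = 1 + t

x = -10 + 19t, y = -4 + 3t, z = 1 + t


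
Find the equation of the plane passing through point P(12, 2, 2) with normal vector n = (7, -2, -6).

The plane through P with normal n = (a, b, c) satisfies n·(r - P) = 0,
i.e. ax + by + cz = a·x₀ + b·y₀ + c·z₀.
d = 7·12 + (-2)·2 + (-6)·2
  = 84 - 4 - 12
  = 68
Equation: 7x - 2y - 6z = 68

7x - 2y - 6z = 68


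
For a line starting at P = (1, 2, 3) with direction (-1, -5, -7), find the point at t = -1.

P(t) = P + t·d
  = (1 + (-1)·(-1), 2 + (-5)·(-1), 3 + (-7)·(-1))
  = (1 + 1, 2 + 5, 3 + 7)
  = (2, 7, 10)

(2, 7, 10)


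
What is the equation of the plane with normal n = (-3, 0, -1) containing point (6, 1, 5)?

The plane through P with normal n = (a, b, c) satisfies n·(r - P) = 0,
i.e. ax + by + cz = a·x₀ + b·y₀ + c·z₀.
d = (-3)·6 + 0·1 + (-1)·5
  = -18 + 0 - 5
  = -23
Equation: -3x - z = -23

-3x - z = -23


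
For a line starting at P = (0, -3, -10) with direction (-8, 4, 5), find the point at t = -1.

P(t) = P + t·d
  = (0 + (-8)·(-1), -3 + 4·(-1), -10 + 5·(-1))
  = (0 + 8, -3 - 4, -10 - 5)
  = (8, -7, -15)

(8, -7, -15)


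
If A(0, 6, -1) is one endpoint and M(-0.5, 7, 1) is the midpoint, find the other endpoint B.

B = 2M - A
  = (2·(-0.5) - 0, 2·7 - 6, 2·1 - (-1))
  = (-1 + 0, 14 - 6, 2 + 1)
  = (-1, 8, 3)

(-1, 8, 3)


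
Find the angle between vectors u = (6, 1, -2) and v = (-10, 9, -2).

u·v = 6·(-10) + 1·9 + (-2)·(-2) = -60 + 9 + 4 = -47
|u| = √(6² + 1² + (-2)²) = √41 ≈ 6.403
|v| = √((-10)² + 9² + (-2)²) = √185 ≈ 13.6
cos θ = (u·v)/(|u||v|) = -47/(6.403·13.6) ≈ -0.5397
θ = arccos(-0.5397) ≈ 122.7°

122.7°


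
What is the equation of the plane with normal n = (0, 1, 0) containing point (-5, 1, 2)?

The plane through P with normal n = (a, b, c) satisfies n·(r - P) = 0,
i.e. ax + by + cz = a·x₀ + b·y₀ + c·z₀.
d = 0·(-5) + 1·1 + 0·2
  = 0 + 1 + 0
  = 1
Equation: y = 1

y = 1


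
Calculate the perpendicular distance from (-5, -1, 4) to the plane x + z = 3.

distance = |a·x₀ + b·y₀ + c·z₀ - d| / √(a² + b² + c²)
  = |1·(-5) + 0·(-1) + 1·4 - 3| / √(1² + 0² + 1²)
  = |-5 + 0 + 4 - 3| / √(1 + 0 + 1)
  = |-4| / √2
  = 4 / 1.414
  ≈ 2.828

2.828


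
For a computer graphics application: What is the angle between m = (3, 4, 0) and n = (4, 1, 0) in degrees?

m·n = 3·4 + 4·1 + 0·0 = 12 + 4 + 0 = 16
|m| = √(3² + 4² + 0²) = √25 ≈ 5
|n| = √(4² + 1² + 0²) = √17 ≈ 4.123
cos θ = (m·n)/(|m||n|) = 16/(5·4.123) ≈ 0.7761
θ = arccos(0.7761) ≈ 39.09°

39.09°


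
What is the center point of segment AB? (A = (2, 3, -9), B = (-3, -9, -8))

M = ((x₁+x₂)/2, (y₁+y₂)/2, (z₁+z₂)/2)
  = ((2 - 3)/2, (3 - 9)/2, (-9 - 8)/2)
  = (-1/2, -6/2, -17/2)
  = (-0.5, -3, -8.5)

(-0.5, -3, -8.5)


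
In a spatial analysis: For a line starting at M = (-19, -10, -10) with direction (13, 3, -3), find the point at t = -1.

P(t) = M + t·d
  = (-19 + 13·(-1), -10 + 3·(-1), -10 + (-3)·(-1))
  = (-19 - 13, -10 - 3, -10 + 3)
  = (-32, -13, -7)

(-32, -13, -7)


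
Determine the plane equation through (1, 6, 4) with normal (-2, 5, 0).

The plane through P with normal n = (a, b, c) satisfies n·(r - P) = 0,
i.e. ax + by + cz = a·x₀ + b·y₀ + c·z₀.
d = (-2)·1 + 5·6 + 0·4
  = -2 + 30 + 0
  = 28
Equation: -2x + 5y = 28

-2x + 5y = 28


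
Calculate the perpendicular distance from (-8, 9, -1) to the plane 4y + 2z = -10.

distance = |a·x₀ + b·y₀ + c·z₀ - d| / √(a² + b² + c²)
  = |0·(-8) + 4·9 + 2·(-1) - (-10)| / √(0² + 4² + 2²)
  = |0 + 36 - 2 + 10| / √(0 + 16 + 4)
  = |44| / √20
  = 44 / 4.472
  ≈ 9.839

9.839


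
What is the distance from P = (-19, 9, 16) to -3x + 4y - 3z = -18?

distance = |a·x₀ + b·y₀ + c·z₀ - d| / √(a² + b² + c²)
  = |(-3)·(-19) + 4·9 + (-3)·16 - (-18)| / √((-3)² + 4² + (-3)²)
  = |57 + 36 - 48 + 18| / √(9 + 16 + 9)
  = |63| / √34
  = 63 / 5.831
  ≈ 10.8

10.8


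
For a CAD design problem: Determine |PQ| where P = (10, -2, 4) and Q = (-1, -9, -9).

d = √[(x₂-x₁)² + (y₂-y₁)² + (z₂-z₁)²]
  = √[(-11)² + (-7)² + (-13)²]
  = √[121 + 49 + 169]
  = √339
  ≈ 18.41

18.41


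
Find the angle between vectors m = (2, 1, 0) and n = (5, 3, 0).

m·n = 2·5 + 1·3 + 0·0 = 10 + 3 + 0 = 13
|m| = √(2² + 1² + 0²) = √5 ≈ 2.236
|n| = √(5² + 3² + 0²) = √34 ≈ 5.831
cos θ = (m·n)/(|m||n|) = 13/(2.236·5.831) ≈ 0.9971
θ = arccos(0.9971) ≈ 4.399°

4.399°


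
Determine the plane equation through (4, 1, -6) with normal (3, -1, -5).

The plane through P with normal n = (a, b, c) satisfies n·(r - P) = 0,
i.e. ax + by + cz = a·x₀ + b·y₀ + c·z₀.
d = 3·4 + (-1)·1 + (-5)·(-6)
  = 12 - 1 + 30
  = 41
Equation: 3x - y - 5z = 41

3x - y - 5z = 41


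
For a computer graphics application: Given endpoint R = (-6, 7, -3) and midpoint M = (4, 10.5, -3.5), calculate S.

S = 2M - R
  = (2·4 - (-6), 2·10.5 - 7, 2·(-3.5) - (-3))
  = (8 + 6, 21 - 7, -7 + 3)
  = (14, 14, -4)

(14, 14, -4)


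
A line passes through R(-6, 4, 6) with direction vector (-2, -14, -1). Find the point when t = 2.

P(t) = R + t·d
  = (-6 + (-2)·2, 4 + (-14)·2, 6 + (-1)·2)
  = (-6 - 4, 4 - 28, 6 - 2)
  = (-10, -24, 4)

(-10, -24, 4)


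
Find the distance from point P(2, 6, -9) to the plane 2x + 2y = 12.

distance = |a·x₀ + b·y₀ + c·z₀ - d| / √(a² + b² + c²)
  = |2·2 + 2·6 + 0·(-9) - 12| / √(2² + 2² + 0²)
  = |4 + 12 + 0 - 12| / √(4 + 4 + 0)
  = |4| / √8
  = 4 / 2.828
  ≈ 1.414

1.414


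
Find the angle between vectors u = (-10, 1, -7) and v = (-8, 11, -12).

u·v = (-10)·(-8) + 1·11 + (-7)·(-12) = 80 + 11 + 84 = 175
|u| = √((-10)² + 1² + (-7)²) = √150 ≈ 12.25
|v| = √((-8)² + 11² + (-12)²) = √329 ≈ 18.14
cos θ = (u·v)/(|u||v|) = 175/(12.25·18.14) ≈ 0.7878
θ = arccos(0.7878) ≈ 38.02°

38.02°


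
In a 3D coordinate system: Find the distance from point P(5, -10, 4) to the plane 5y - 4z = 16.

distance = |a·x₀ + b·y₀ + c·z₀ - d| / √(a² + b² + c²)
  = |0·5 + 5·(-10) + (-4)·4 - 16| / √(0² + 5² + (-4)²)
  = |0 - 50 - 16 - 16| / √(0 + 25 + 16)
  = |-82| / √41
  = 82 / 6.403
  ≈ 12.81

12.81


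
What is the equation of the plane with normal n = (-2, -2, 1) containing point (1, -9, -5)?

The plane through P with normal n = (a, b, c) satisfies n·(r - P) = 0,
i.e. ax + by + cz = a·x₀ + b·y₀ + c·z₀.
d = (-2)·1 + (-2)·(-9) + 1·(-5)
  = -2 + 18 - 5
  = 11
Equation: -2x - 2y + z = 11

-2x - 2y + z = 11


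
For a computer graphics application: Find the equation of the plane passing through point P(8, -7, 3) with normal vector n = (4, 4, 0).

The plane through P with normal n = (a, b, c) satisfies n·(r - P) = 0,
i.e. ax + by + cz = a·x₀ + b·y₀ + c·z₀.
d = 4·8 + 4·(-7) + 0·3
  = 32 - 28 + 0
  = 4
Equation: 4x + 4y = 4

4x + 4y = 4


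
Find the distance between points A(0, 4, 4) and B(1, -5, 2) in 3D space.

d = √[(x₂-x₁)² + (y₂-y₁)² + (z₂-z₁)²]
  = √[1² + (-9)² + (-2)²]
  = √[1 + 81 + 4]
  = √86
  ≈ 9.274

9.274


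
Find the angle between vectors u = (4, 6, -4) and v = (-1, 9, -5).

u·v = 4·(-1) + 6·9 + (-4)·(-5) = -4 + 54 + 20 = 70
|u| = √(4² + 6² + (-4)²) = √68 ≈ 8.246
|v| = √((-1)² + 9² + (-5)²) = √107 ≈ 10.34
cos θ = (u·v)/(|u||v|) = 70/(8.246·10.34) ≈ 0.8206
θ = arccos(0.8206) ≈ 34.85°

34.85°


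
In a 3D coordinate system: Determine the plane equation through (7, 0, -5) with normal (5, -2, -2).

The plane through P with normal n = (a, b, c) satisfies n·(r - P) = 0,
i.e. ax + by + cz = a·x₀ + b·y₀ + c·z₀.
d = 5·7 + (-2)·0 + (-2)·(-5)
  = 35 + 0 + 10
  = 45
Equation: 5x - 2y - 2z = 45

5x - 2y - 2z = 45


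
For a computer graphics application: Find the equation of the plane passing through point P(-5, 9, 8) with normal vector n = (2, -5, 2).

The plane through P with normal n = (a, b, c) satisfies n·(r - P) = 0,
i.e. ax + by + cz = a·x₀ + b·y₀ + c·z₀.
d = 2·(-5) + (-5)·9 + 2·8
  = -10 - 45 + 16
  = -39
Equation: 2x - 5y + 2z = -39

2x - 5y + 2z = -39


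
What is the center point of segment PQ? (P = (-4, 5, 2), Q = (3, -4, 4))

M = ((x₁+x₂)/2, (y₁+y₂)/2, (z₁+z₂)/2)
  = ((-4 + 3)/2, (5 - 4)/2, (2 + 4)/2)
  = (-1/2, 1/2, 6/2)
  = (-0.5, 0.5, 3)

(-0.5, 0.5, 3)


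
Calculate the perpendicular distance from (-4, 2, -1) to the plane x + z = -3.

distance = |a·x₀ + b·y₀ + c·z₀ - d| / √(a² + b² + c²)
  = |1·(-4) + 0·2 + 1·(-1) - (-3)| / √(1² + 0² + 1²)
  = |-4 + 0 - 1 + 3| / √(1 + 0 + 1)
  = |-2| / √2
  = 2 / 1.414
  ≈ 1.414

1.414


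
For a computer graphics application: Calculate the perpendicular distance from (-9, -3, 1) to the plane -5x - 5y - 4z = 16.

distance = |a·x₀ + b·y₀ + c·z₀ - d| / √(a² + b² + c²)
  = |(-5)·(-9) + (-5)·(-3) + (-4)·1 - 16| / √((-5)² + (-5)² + (-4)²)
  = |45 + 15 - 4 - 16| / √(25 + 25 + 16)
  = |40| / √66
  = 40 / 8.124
  ≈ 4.924

4.924


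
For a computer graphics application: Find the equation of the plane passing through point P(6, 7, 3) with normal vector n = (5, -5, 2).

The plane through P with normal n = (a, b, c) satisfies n·(r - P) = 0,
i.e. ax + by + cz = a·x₀ + b·y₀ + c·z₀.
d = 5·6 + (-5)·7 + 2·3
  = 30 - 35 + 6
  = 1
Equation: 5x - 5y + 2z = 1

5x - 5y + 2z = 1


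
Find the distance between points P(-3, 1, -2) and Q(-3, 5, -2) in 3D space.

d = √[(x₂-x₁)² + (y₂-y₁)² + (z₂-z₁)²]
  = √[0² + 4² + 0²]
  = √[0 + 16 + 0]
  = √16
  ≈ 4

4


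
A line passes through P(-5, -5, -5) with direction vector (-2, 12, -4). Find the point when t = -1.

P(t) = P + t·d
  = (-5 + (-2)·(-1), -5 + 12·(-1), -5 + (-4)·(-1))
  = (-5 + 2, -5 - 12, -5 + 4)
  = (-3, -17, -1)

(-3, -17, -1)


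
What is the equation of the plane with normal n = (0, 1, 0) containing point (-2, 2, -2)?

The plane through P with normal n = (a, b, c) satisfies n·(r - P) = 0,
i.e. ax + by + cz = a·x₀ + b·y₀ + c·z₀.
d = 0·(-2) + 1·2 + 0·(-2)
  = 0 + 2 + 0
  = 2
Equation: y = 2

y = 2


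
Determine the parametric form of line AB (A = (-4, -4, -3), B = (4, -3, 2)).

Direction vector d = B - A = (4 + 4, -3 + 4, 2 + 3) = (8, 1, 5)
Parametric form r = A + t·d:
x = -4 + 8t, y = -4 + t, z = -3 + 5t

x = -4 + 8t, y = -4 + t, z = -3 + 5t


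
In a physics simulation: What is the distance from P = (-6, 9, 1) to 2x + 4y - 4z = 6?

distance = |a·x₀ + b·y₀ + c·z₀ - d| / √(a² + b² + c²)
  = |2·(-6) + 4·9 + (-4)·1 - 6| / √(2² + 4² + (-4)²)
  = |-12 + 36 - 4 - 6| / √(4 + 16 + 16)
  = |14| / √36
  = 14 / 6
  ≈ 2.333

2.333


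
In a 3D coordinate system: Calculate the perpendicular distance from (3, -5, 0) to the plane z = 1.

distance = |a·x₀ + b·y₀ + c·z₀ - d| / √(a² + b² + c²)
  = |0·3 + 0·(-5) + 1·0 - 1| / √(0² + 0² + 1²)
  = |0 + 0 + 0 - 1| / √(0 + 0 + 1)
  = |-1| / √1
  = 1 / 1
  ≈ 1

1


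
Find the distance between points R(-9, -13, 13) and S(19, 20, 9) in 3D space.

d = √[(x₂-x₁)² + (y₂-y₁)² + (z₂-z₁)²]
  = √[28² + 33² + (-4)²]
  = √[784 + 1089 + 16]
  = √1889
  ≈ 43.46

43.46


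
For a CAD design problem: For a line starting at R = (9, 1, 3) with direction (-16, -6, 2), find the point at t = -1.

P(t) = R + t·d
  = (9 + (-16)·(-1), 1 + (-6)·(-1), 3 + 2·(-1))
  = (9 + 16, 1 + 6, 3 - 2)
  = (25, 7, 1)

(25, 7, 1)
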